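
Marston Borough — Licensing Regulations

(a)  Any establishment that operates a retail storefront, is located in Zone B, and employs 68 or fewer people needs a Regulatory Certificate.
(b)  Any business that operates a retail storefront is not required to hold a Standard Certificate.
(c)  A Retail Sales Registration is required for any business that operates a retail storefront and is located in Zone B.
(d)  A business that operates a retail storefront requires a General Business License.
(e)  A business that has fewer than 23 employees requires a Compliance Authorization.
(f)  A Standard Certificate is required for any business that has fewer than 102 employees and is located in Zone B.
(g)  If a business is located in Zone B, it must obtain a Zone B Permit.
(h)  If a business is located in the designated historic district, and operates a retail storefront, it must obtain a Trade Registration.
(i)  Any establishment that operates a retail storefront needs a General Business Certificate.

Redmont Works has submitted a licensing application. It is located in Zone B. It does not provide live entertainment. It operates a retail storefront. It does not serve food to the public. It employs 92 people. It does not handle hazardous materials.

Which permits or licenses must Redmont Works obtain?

General Business Certificate, General Business License, Retail Sales Registration, Zone B Permit

(a) operates a retail storefront; is located in Zone B; employees 92 > 68 → Regulatory Certificate not required.
(b) operates a retail storefront → exempt from Standard Certificate.
(c) operates a retail storefront; is located in Zone B → Retail Sales Registration required.
(d) operates a retail storefront → General Business License required.
(e) employees 92 ≥ 23 → Compliance Authorization not required.
(f) employees 92 < 102; is located in Zone B → Standard Certificate required.
(g) is located in Zone B → Zone B Permit required.
(h) is located in Zone B (not: is located in the designated historic district); operates a retail storefront → Trade Registration not required.
(i) operates a retail storefront → General Business Certificate required.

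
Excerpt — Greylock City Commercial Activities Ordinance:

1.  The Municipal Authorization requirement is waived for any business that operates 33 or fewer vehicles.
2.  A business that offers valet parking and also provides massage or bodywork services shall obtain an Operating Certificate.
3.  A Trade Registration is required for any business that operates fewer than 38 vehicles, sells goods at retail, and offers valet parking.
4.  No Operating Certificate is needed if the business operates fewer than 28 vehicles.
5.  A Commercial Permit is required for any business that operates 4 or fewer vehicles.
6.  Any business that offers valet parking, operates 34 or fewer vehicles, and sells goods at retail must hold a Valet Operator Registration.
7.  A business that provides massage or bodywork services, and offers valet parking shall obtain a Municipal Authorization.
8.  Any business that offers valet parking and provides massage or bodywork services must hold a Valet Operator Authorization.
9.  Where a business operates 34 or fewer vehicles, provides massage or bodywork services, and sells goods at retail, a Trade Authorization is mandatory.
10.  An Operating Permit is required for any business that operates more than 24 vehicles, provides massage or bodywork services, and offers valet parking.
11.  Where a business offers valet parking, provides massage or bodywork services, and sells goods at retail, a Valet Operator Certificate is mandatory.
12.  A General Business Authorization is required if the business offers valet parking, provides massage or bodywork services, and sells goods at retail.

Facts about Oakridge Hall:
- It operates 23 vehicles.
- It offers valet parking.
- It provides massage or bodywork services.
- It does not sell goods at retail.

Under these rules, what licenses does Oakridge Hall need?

Valet Operator Authorization

1. vehicles 23 ≤ 33 → exempt from Municipal Authorization.
2. offers valet parking; provides massage or bodywork services → Operating Certificate required.
3. vehicles 23 < 38; does not sell goods at retail; offers valet parking → Trade Registration not required.
4. vehicles 23 < 28 → exempt from Operating Certificate.
5. vehicles 23 > 4 → Commercial Permit not required.
6. offers valet parking; vehicles 23 ≤ 34; does not sell goods at retail → Valet Operator Registration not required.
7. provides massage or bodywork services; offers valet parking → Municipal Authorization required.
8. offers valet parking; provides massage or bodywork services → Valet Operator Authorization required.
9. vehicles 23 ≤ 34; provides massage or bodywork services; does not sell goods at retail → Trade Authorization not required.
10. vehicles 23 ≤ 24; provides massage or bodywork services; offers valet parking → Operating Permit not required.
11. offers valet parking; provides massage or bodywork services; does not sell goods at retail → Valet Operator Certificate not required.
12. offers valet parking; provides massage or bodywork services; does not sell goods at retail → General Business Authorization not required.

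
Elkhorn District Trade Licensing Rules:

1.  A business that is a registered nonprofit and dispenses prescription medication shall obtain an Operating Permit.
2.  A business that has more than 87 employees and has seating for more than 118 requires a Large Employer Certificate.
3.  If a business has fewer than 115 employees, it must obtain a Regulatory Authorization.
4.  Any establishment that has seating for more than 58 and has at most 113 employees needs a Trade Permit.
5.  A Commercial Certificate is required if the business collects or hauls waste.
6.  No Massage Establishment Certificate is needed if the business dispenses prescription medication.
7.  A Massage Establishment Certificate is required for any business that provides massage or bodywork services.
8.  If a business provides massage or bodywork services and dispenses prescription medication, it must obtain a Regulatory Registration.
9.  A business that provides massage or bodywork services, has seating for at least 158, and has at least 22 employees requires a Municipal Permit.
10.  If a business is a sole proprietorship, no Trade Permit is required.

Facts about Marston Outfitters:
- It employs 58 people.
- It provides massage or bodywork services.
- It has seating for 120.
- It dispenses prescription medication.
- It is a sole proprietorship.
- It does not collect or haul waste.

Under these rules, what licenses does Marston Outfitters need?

Regulatory Authorization, Regulatory Registration

1. is a sole proprietorship (not: is a registered nonprofit); dispenses prescription medication → Operating Permit not required.
2. employees 58 ≤ 87; seating 120 > 118 → Large Employer Certificate not required.
3. employees 58 < 115 → Regulatory Authorization required.
4. seating 120 > 58; employees 58 ≤ 113 → Trade Permit required.
5. does not collect or haul waste → Commercial Certificate not required.
6. dispenses prescription medication → exempt from Massage Establishment Certificate.
7. provides massage or bodywork services → Massage Establishment Certificate required.
8. provides massage or bodywork services; dispenses prescription medication → Regulatory Registration required.
9. provides massage or bodywork services; seating 120 < 158; employees 58 ≥ 22 → Municipal Permit not required.
10. is a sole proprietorship → exempt from Trade Permit.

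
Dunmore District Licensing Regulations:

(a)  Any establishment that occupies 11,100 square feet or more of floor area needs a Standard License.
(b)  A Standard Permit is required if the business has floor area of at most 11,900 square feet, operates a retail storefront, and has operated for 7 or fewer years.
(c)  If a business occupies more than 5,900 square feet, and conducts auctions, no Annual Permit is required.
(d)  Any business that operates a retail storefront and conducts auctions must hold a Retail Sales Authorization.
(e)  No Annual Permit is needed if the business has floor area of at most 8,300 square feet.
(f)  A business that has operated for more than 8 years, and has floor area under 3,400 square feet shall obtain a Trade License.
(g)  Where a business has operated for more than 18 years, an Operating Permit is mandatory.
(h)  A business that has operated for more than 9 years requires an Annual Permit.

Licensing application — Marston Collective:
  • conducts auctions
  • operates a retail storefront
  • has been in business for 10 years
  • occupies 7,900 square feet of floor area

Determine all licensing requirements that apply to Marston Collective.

Retail Sales Authorization

(a) floor area 7,900 square feet < 11,100 square feet → Standard License not required.
(b) floor area 7,900 square feet ≤ 11,900 square feet; operates a retail storefront; years in business 10 > 7 → Standard Permit not required.
(c) floor area 7,900 square feet > 5,900 square feet; conducts auctions → exempt from Annual Permit.
(d) operates a retail storefront; conducts auctions → Retail Sales Authorization required.
(e) floor area 7,900 square feet ≤ 8,300 square feet → exempt from Annual Permit.
(f) years in business 10 > 8; floor area 7,900 square feet ≥ 3,400 square feet → Trade License not required.
(g) years in business 10 ≤ 18 → Operating Permit not required.
(h) years in business 10 > 9 → Annual Permit required.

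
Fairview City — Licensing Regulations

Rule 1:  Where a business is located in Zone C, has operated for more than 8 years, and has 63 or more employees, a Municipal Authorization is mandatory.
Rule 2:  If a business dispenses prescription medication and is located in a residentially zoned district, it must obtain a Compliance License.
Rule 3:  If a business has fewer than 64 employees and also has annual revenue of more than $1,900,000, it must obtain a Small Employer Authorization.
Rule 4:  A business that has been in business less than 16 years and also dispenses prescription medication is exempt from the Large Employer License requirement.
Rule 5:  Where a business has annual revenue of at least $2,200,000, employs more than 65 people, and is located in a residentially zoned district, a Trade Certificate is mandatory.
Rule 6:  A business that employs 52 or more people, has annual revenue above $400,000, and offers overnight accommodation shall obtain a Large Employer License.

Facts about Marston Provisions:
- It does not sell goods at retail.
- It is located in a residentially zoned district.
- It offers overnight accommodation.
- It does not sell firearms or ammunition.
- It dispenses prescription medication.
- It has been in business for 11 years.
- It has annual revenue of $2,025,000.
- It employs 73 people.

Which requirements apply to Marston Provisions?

Compliance License

Rule 1: is located in a residentially zoned district (not: is located in Zone C); years in business 11 > 8; employees 73 ≥ 63 → Municipal Authorization not required.
Rule 2: dispenses prescription medication; is located in a residentially zoned district → Compliance License required.
Rule 3: employees 73 ≥ 64; revenue $2,025,000 > $1,900,000 → Small Employer Authorization not required.
Rule 4: years in business 11 < 16; dispenses prescription medication → exempt from Large Employer License.
Rule 5: revenue $2,025,000 < $2,200,000; employees 73 > 65; is located in a residentially zoned district → Trade Certificate not required.
Rule 6: employees 73 ≥ 52; revenue $2,025,000 > $400,000; offers overnight accommodation → Large Employer License required.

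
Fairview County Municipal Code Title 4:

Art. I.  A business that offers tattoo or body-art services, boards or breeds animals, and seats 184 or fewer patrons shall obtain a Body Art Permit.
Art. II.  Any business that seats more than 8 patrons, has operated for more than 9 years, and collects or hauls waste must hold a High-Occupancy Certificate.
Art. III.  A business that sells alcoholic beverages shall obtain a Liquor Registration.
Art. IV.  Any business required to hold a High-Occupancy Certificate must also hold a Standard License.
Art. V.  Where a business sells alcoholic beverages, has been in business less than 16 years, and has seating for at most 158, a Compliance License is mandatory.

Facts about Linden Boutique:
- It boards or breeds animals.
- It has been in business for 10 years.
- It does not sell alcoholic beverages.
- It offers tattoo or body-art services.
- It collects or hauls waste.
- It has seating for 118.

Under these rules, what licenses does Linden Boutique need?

Body Art Permit, High-Occupancy Certificate, Standard License

Art. I. offers tattoo or body-art services; boards or breeds animals; seating 118 ≤ 184 → Body Art Permit required.
Art. II. seating 118 > 8; years in business 10 > 9; collects or hauls waste → High-Occupancy Certificate required.
Art. III. does not sell alcoholic beverages → Liquor Registration not required.
Art. IV. High-Occupancy Certificate is required → Standard License also required.
Art. V. does not sell alcoholic beverages; years in business 10 < 16; seating 118 ≤ 158 → Compliance License not required.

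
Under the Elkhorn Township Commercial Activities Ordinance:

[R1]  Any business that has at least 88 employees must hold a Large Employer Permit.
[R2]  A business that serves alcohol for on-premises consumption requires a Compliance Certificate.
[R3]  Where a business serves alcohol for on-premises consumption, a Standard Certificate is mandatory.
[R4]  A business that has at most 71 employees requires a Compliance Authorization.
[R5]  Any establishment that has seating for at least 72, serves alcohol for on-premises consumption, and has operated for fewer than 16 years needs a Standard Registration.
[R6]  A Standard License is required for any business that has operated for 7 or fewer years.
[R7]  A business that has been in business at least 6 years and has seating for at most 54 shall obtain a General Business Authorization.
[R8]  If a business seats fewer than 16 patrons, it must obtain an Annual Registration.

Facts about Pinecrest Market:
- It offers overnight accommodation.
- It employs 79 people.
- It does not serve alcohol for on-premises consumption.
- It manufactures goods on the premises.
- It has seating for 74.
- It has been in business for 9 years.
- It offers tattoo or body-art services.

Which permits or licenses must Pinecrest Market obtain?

[R1] employees 79 < 88 → Large Employer Permit not required.
[R2] does not serve alcohol for on-premises consumption → Compliance Certificate not required.
[R3] does not serve alcohol for on-premises consumption → Standard Certificate not required.
[R4] employees 79 > 71 → Compliance Authorization not required.
[R5] seating 74 ≥ 72; does not serve alcohol for on-premises consumption; years in business 9 < 16 → Standard Registration not required.
[R6] years in business 9 > 7 → Standard License not required.
[R7] years in business 9 ≥ 6; seating 74 > 54 → General Business Authorization not required.
[R8] seating 74 ≥ 16 → Annual Registration not required.

None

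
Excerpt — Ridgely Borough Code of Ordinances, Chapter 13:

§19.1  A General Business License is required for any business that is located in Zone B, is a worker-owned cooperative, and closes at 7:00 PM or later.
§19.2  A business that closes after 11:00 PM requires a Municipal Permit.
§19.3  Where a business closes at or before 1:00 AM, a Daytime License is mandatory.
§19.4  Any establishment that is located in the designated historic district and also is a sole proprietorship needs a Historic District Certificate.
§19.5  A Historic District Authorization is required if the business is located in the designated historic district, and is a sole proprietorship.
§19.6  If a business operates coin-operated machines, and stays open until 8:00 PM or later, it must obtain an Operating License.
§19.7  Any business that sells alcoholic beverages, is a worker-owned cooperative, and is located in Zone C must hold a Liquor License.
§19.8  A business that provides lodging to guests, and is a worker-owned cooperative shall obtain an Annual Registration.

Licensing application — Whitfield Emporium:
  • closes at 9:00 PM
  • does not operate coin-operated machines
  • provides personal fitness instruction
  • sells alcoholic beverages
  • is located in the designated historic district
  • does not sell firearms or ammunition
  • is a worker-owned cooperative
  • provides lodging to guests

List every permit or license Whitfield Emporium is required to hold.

Annual Registration, Daytime License

§19.1 is located in the designated historic district (not: is located in Zone B); is a worker-owned cooperative; closes 9:00 PM, after 7:00 PM → General Business License not required.
§19.2 closes 9:00 PM, at/before 11:00 PM → Municipal Permit not required.
§19.3 closes 9:00 PM, at/before 1:00 AM → Daytime License required.
§19.4 is located in the designated historic district; is a worker-owned cooperative (not: is a sole proprietorship) → Historic District Certificate not required.
§19.5 is located in the designated historic district; is a worker-owned cooperative (not: is a sole proprietorship) → Historic District Authorization not required.
§19.6 does not operate coin-operated machines; closes 9:00 PM, after 8:00 PM → Operating License not required.
§19.7 sells alcoholic beverages; is a worker-owned cooperative; is located in the designated historic district (not: is located in Zone C) → Liquor License not required.
§19.8 provides lodging to guests; is a worker-owned cooperative → Annual Registration required.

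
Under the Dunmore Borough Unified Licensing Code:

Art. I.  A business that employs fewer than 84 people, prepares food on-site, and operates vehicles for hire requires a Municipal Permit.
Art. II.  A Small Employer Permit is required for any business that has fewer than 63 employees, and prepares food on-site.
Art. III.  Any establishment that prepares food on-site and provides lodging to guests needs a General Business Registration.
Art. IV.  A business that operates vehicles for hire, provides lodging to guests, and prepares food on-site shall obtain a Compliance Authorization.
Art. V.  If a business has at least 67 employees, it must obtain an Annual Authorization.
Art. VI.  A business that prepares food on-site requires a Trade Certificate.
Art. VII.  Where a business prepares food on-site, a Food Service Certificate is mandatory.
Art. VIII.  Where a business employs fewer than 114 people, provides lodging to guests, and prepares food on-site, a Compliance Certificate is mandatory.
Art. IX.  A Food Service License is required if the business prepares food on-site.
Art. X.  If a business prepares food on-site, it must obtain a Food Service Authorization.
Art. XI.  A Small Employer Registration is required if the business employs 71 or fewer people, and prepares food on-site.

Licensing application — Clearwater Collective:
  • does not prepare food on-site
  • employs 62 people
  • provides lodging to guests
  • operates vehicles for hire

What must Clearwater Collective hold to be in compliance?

Art. I. employees 62 < 84; does not prepare food on-site; operates vehicles for hire → Municipal Permit not required.
Art. II. employees 62 < 63; does not prepare food on-site → Small Employer Permit not required.
Art. III. does not prepare food on-site; provides lodging to guests → General Business Registration not required.
Art. IV. operates vehicles for hire; provides lodging to guests; does not prepare food on-site → Compliance Authorization not required.
Art. V. employees 62 < 67 → Annual Authorization not required.
Art. VI. does not prepare food on-site → Trade Certificate not required.
Art. VII. does not prepare food on-site → Food Service Certificate not required.
Art. VIII. employees 62 < 114; provides lodging to guests; does not prepare food on-site → Compliance Certificate not required.
Art. IX. does not prepare food on-site → Food Service License not required.
Art. X. does not prepare food on-site → Food Service Authorization not required.
Art. XI. employees 62 ≤ 71; does not prepare food on-site → Small Employer Registration not required.

None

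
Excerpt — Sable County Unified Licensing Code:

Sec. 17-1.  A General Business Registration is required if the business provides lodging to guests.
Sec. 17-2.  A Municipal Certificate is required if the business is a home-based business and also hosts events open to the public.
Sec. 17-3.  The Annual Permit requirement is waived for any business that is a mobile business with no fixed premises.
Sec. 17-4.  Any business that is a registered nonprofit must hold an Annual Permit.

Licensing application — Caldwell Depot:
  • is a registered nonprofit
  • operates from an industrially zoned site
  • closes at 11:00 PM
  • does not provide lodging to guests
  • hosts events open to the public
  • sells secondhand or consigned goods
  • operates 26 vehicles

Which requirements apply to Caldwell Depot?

Annual Permit

Sec. 17-1. does not provide lodging to guests → General Business Registration not required.
Sec. 17-2. operates from an industrially zoned site (not: is a home-based business); hosts events open to the public → Municipal Certificate not required.
Sec. 17-3. operates from an industrially zoned site (not: is a mobile business with no fixed premises) → Annual Permit exemption does not apply.
Sec. 17-4. is a registered nonprofit → Annual Permit required.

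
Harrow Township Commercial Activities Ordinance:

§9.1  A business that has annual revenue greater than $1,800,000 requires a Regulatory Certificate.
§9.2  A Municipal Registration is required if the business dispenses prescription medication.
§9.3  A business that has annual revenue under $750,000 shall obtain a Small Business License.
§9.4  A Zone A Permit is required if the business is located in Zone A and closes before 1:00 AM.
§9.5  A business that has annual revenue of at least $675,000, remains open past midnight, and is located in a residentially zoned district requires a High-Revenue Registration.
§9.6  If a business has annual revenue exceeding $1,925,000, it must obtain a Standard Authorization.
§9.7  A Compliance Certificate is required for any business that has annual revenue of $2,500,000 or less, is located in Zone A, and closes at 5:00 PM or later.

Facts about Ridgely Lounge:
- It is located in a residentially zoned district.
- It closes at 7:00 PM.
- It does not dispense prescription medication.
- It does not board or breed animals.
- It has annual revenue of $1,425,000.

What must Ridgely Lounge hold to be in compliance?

None

§9.1 revenue $1,425,000 ≤ $1,800,000 → Regulatory Certificate not required.
§9.2 does not dispense prescription medication → Municipal Registration not required.
§9.3 revenue $1,425,000 ≥ $750,000 → Small Business License not required.
§9.4 is located in a residentially zoned district (not: is located in Zone A); closes 7:00 PM, at/before 1:00 AM → Zone A Permit not required.
§9.5 revenue $1,425,000 ≥ $675,000; closes 7:00 PM, at/before midnight; is located in a residentially zoned district → High-Revenue Registration not required.
§9.6 revenue $1,425,000 ≤ $1,925,000 → Standard Authorization not required.
§9.7 revenue $1,425,000 ≤ $2,500,000; is located in a residentially zoned district (not: is located in Zone A); closes 7:00 PM, after 5:00 PM → Compliance Certificate not required.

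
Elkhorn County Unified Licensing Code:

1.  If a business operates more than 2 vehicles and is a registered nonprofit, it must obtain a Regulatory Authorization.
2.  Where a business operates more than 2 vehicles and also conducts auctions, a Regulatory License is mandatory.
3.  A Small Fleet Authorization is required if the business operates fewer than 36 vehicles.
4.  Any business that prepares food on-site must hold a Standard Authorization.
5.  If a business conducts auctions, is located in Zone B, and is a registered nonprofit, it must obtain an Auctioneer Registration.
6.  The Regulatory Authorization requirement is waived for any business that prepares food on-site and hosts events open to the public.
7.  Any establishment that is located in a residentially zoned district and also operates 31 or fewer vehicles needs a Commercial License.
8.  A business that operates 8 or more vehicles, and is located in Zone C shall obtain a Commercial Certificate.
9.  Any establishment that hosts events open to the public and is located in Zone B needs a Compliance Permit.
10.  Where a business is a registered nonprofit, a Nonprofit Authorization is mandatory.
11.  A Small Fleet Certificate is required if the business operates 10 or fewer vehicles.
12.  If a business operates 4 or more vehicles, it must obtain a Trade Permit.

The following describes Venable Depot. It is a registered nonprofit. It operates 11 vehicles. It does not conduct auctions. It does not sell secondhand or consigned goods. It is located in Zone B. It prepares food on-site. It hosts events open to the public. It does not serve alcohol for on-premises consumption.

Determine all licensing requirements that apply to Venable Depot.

1. vehicles 11 > 2; is a registered nonprofit → Regulatory Authorization required.
2. vehicles 11 > 2; does not conduct auctions → Regulatory License not required.
3. vehicles 11 < 36 → Small Fleet Authorization required.
4. prepares food on-site → Standard Authorization required.
5. does not conduct auctions; is located in Zone B; is a registered nonprofit → Auctioneer Registration not required.
6. prepares food on-site; hosts events open to the public → exempt from Regulatory Authorization.
7. is located in Zone B (not: is located in a residentially zoned district); vehicles 11 ≤ 31 → Commercial License not required.
8. vehicles 11 ≥ 8; is located in Zone B (not: is located in Zone C) → Commercial Certificate not required.
9. hosts events open to the public; is located in Zone B → Compliance Permit required.
10. is a registered nonprofit → Nonprofit Authorization required.
11. vehicles 11 > 10 → Small Fleet Certificate not required.
12. vehicles 11 ≥ 4 → Trade Permit required.

Compliance Permit, Nonprofit Authorization, Small Fleet Authorization, Standard Authorization, Trade Permit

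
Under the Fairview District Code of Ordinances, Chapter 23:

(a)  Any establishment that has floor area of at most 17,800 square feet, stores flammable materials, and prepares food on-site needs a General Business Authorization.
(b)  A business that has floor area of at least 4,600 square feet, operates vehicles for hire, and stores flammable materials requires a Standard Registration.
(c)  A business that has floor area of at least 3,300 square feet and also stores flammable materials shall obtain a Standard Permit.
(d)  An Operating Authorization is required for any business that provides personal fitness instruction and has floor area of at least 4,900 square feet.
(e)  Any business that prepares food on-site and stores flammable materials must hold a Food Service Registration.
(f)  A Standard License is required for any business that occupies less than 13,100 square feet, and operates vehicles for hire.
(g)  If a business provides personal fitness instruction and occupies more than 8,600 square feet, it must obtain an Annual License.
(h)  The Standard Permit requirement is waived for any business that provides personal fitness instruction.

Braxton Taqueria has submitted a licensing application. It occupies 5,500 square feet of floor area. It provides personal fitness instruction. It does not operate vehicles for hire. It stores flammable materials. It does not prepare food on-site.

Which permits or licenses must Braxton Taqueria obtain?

Operating Authorization

(a) floor area 5,500 square feet ≤ 17,800 square feet; stores flammable materials; does not prepare food on-site → General Business Authorization not required.
(b) floor area 5,500 square feet ≥ 4,600 square feet; does not operate vehicles for hire; stores flammable materials → Standard Registration not required.
(c) floor area 5,500 square feet ≥ 3,300 square feet; stores flammable materials → Standard Permit required.
(d) provides personal fitness instruction; floor area 5,500 square feet ≥ 4,900 square feet → Operating Authorization required.
(e) does not prepare food on-site; stores flammable materials → Food Service Registration not required.
(f) floor area 5,500 square feet < 13,100 square feet; does not operate vehicles for hire → Standard License not required.
(g) provides personal fitness instruction; floor area 5,500 square feet ≤ 8,600 square feet → Annual License not required.
(h) provides personal fitness instruction → exempt from Standard Permit.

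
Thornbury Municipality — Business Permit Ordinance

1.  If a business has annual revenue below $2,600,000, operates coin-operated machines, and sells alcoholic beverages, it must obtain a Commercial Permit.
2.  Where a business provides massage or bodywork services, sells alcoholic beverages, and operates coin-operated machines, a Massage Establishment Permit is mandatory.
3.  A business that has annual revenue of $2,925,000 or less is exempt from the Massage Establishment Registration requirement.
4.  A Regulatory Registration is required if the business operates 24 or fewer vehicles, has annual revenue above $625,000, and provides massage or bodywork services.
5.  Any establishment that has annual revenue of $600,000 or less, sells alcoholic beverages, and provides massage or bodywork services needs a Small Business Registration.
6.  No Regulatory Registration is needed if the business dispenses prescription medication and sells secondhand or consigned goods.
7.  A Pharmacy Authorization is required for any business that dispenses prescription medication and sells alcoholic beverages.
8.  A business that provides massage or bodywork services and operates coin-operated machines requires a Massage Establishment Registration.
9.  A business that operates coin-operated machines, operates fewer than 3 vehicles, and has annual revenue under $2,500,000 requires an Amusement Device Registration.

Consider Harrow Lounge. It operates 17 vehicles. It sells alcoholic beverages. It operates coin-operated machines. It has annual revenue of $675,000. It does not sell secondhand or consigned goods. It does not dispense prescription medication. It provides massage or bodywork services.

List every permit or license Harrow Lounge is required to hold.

Commercial Permit, Massage Establishment Permit, Regulatory Registration

1. revenue $675,000 < $2,600,000; operates coin-operated machines; sells alcoholic beverages → Commercial Permit required.
2. provides massage or bodywork services; sells alcoholic beverages; operates coin-operated machines → Massage Establishment Permit required.
3. revenue $675,000 ≤ $2,925,000 → exempt from Massage Establishment Registration.
4. vehicles 17 ≤ 24; revenue $675,000 > $625,000; provides massage or bodywork services → Regulatory Registration required.
5. revenue $675,000 > $600,000; sells alcoholic beverages; provides massage or bodywork services → Small Business Registration not required.
6. does not dispense prescription medication; does not sell secondhand or consigned goods → Regulatory Registration exemption does not apply.
7. does not dispense prescription medication; sells alcoholic beverages → Pharmacy Authorization not required.
8. provides massage or bodywork services; operates coin-operated machines → Massage Establishment Registration required.
9. operates coin-operated machines; vehicles 17 ≥ 3; revenue $675,000 < $2,500,000 → Amusement Device Registration not required.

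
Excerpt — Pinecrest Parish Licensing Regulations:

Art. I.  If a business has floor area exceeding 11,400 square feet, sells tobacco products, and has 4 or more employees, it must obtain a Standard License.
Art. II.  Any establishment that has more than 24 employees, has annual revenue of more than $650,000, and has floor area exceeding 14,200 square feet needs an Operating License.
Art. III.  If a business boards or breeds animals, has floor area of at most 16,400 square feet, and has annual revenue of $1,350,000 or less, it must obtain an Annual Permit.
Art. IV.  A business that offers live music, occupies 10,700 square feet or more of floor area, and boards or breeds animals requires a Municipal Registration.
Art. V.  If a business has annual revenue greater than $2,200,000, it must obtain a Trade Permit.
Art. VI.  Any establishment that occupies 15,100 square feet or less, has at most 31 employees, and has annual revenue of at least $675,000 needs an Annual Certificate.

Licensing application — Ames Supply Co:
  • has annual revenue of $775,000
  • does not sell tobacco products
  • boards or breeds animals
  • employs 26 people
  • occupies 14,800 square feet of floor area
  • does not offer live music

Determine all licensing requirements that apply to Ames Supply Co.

Art. I. floor area 14,800 square feet > 11,400 square feet; does not sell tobacco products; employees 26 ≥ 4 → Standard License not required.
Art. II. employees 26 > 24; revenue $775,000 > $650,000; floor area 14,800 square feet > 14,200 square feet → Operating License required.
Art. III. boards or breeds animals; floor area 14,800 square feet ≤ 16,400 square feet; revenue $775,000 ≤ $1,350,000 → Annual Permit required.
Art. IV. does not offer live music; floor area 14,800 square feet ≥ 10,700 square feet; boards or breeds animals → Municipal Registration not required.
Art. V. revenue $775,000 ≤ $2,200,000 → Trade Permit not required.
Art. VI. floor area 14,800 square feet ≤ 15,100 square feet; employees 26 ≤ 31; revenue $775,000 ≥ $675,000 → Annual Certificate required.

Annual Certificate, Annual Permit, Operating License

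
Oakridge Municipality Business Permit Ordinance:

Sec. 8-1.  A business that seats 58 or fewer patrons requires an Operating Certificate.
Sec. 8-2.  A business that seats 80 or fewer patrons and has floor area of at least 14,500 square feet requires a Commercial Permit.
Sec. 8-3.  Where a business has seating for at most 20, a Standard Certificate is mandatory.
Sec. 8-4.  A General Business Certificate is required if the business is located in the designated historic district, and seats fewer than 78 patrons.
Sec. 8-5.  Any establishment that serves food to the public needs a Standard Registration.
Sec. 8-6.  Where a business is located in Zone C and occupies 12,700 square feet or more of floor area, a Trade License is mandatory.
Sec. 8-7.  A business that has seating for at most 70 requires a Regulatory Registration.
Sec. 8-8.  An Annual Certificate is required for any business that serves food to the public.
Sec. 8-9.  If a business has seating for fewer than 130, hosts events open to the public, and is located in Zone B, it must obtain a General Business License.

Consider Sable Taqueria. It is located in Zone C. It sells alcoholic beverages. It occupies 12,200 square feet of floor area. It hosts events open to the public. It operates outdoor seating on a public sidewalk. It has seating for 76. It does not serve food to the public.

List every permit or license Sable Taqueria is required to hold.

None

Sec. 8-1. seating 76 > 58 → Operating Certificate not required.
Sec. 8-2. seating 76 ≤ 80; floor area 12,200 square feet < 14,500 square feet → Commercial Permit not required.
Sec. 8-3. seating 76 > 20 → Standard Certificate not required.
Sec. 8-4. is located in Zone C (not: is located in the designated historic district); seating 76 < 78 → General Business Certificate not required.
Sec. 8-5. does not serve food to the public → Standard Registration not required.
Sec. 8-6. is located in Zone C; floor area 12,200 square feet < 12,700 square feet → Trade License not required.
Sec. 8-7. seating 76 > 70 → Regulatory Registration not required.
Sec. 8-8. does not serve food to the public → Annual Certificate not required.
Sec. 8-9. seating 76 < 130; hosts events open to the public; is located in Zone C (not: is located in Zone B) → General Business License not required.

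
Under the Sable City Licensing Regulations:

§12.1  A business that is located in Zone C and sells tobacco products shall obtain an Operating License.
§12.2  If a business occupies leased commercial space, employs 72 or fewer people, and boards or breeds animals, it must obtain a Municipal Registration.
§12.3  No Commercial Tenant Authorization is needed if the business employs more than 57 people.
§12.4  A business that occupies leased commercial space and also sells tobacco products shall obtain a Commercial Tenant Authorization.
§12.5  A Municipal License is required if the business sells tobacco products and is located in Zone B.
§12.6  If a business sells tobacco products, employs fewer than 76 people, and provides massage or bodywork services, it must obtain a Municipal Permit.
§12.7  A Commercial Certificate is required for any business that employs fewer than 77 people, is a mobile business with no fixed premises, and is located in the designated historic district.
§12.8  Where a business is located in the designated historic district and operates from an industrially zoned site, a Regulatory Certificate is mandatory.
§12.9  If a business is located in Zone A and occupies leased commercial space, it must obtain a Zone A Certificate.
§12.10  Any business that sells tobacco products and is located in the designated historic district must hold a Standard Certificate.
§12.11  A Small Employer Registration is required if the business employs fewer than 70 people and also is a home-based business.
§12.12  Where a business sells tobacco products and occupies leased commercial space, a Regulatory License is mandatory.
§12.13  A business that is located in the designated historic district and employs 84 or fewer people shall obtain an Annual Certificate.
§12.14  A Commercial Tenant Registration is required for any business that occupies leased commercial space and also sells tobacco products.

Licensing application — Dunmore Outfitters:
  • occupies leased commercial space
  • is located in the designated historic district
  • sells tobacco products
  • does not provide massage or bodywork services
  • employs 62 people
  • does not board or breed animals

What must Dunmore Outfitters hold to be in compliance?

§12.1 is located in the designated historic district (not: is located in Zone C); sells tobacco products → Operating License not required.
§12.2 occupies leased commercial space; employees 62 ≤ 72; does not board or breed animals → Municipal Registration not required.
§12.3 employees 62 > 57 → exempt from Commercial Tenant Authorization.
§12.4 occupies leased commercial space; sells tobacco products → Commercial Tenant Authorization required.
§12.5 sells tobacco products; is located in the designated historic district (not: is located in Zone B) → Municipal License not required.
§12.6 sells tobacco products; employees 62 < 76; does not provide massage or bodywork services → Municipal Permit not required.
§12.7 employees 62 < 77; occupies leased commercial space (not: is a mobile business with no fixed premises); is located in the designated historic district → Commercial Certificate not required.
§12.8 is located in the designated historic district; occupies leased commercial space (not: operates from an industrially zoned site) → Regulatory Certificate not required.
§12.9 is located in the designated historic district (not: is located in Zone A); occupies leased commercial space → Zone A Certificate not required.
§12.10 sells tobacco products; is located in the designated historic district → Standard Certificate required.
§12.11 employees 62 < 70; occupies leased commercial space (not: is a home-based business) → Small Employer Registration not required.
§12.12 sells tobacco products; occupies leased commercial space → Regulatory License required.
§12.13 is located in the designated historic district; employees 62 ≤ 84 → Annual Certificate required.
§12.14 occupies leased commercial space; sells tobacco products → Commercial Tenant Registration required.

Annual Certificate, Commercial Tenant Registration, Regulatory License, Standard Certificate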